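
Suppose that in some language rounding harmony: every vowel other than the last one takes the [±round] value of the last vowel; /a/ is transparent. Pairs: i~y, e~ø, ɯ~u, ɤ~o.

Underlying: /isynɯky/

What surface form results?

[ysynuky]

/i/ harmonizes with /y/ ([+round]) → [y]
/ɯ/ harmonizes with /y/ ([+round]) → [u]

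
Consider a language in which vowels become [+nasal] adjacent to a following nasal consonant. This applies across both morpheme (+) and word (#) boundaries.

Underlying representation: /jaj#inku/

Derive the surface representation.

/i/ before nasal /n/ → [ĩ]

[jaj#ĩnku]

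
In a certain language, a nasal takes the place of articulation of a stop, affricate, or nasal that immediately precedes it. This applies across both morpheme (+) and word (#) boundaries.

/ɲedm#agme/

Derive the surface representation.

/m/ after /d/ (alveolar) → [n]
/m/ after /g/ (velar) → [ŋ]

[ɲedn#agŋe]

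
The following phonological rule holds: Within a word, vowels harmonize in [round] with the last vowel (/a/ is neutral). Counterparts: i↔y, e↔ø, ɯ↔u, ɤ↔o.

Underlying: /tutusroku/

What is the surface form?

no segment meets the rule's conditions; no change.

[tutusroku]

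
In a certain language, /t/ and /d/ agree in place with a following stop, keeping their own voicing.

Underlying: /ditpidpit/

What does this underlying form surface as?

/t/ before /p/ (labial) → [p]
/d/ before /p/ (labial) → [b]

[dippibpit]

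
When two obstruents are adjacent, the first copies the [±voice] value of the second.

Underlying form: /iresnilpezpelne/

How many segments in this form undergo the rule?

1

/z/ before /p/ (voiceless) → [s]
1 segment changes.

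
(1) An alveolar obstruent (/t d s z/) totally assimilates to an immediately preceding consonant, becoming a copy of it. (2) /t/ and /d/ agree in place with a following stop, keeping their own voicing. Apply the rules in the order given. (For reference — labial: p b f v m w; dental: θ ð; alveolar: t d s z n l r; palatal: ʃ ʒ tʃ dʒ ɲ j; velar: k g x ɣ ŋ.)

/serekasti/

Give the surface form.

Rule 1: /t/ after /s/ → [s] (total assimilation)
After rule 1: serekassi
Rule 2: no segment meets the rule's conditions; no change.

[serekassi]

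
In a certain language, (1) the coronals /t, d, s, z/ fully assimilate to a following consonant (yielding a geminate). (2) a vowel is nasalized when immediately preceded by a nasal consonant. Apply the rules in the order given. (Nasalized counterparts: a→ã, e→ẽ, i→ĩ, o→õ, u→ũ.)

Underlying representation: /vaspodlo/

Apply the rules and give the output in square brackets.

[vappollo]

Rule 1: /s/ before /p/ → [p] (total assimilation)
Rule 1: /d/ before /l/ → [l] (total assimilation)
After rule 1: vappollo
Rule 2: no segment meets the rule's conditions; no change.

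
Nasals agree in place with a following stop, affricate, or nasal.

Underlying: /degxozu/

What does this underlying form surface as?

[degxozu]

no segment meets the rule's conditions; no change.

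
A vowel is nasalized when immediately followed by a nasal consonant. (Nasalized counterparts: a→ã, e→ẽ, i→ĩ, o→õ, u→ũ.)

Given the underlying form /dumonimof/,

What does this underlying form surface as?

[dũmõnĩmof]

/u/ before nasal /m/ → [ũ]
/o/ before nasal /n/ → [õ]
/i/ before nasal /m/ → [ĩ]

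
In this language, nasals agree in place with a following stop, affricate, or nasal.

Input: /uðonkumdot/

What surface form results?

[uðoŋkundot]

/n/ before /k/ (velar) → [ŋ]
/m/ before /d/ (alveolar) → [n]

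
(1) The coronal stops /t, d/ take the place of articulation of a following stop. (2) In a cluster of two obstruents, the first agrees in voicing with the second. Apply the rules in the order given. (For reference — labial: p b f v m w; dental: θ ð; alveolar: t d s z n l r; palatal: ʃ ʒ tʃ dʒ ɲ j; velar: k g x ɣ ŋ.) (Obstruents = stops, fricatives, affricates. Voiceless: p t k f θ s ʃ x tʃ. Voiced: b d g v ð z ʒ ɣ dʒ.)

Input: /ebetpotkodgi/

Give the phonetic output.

Rule 1: /t/ before /p/ (labial) → [p]
Rule 1: /t/ before /k/ (velar) → [k]
Rule 1: /d/ before /g/ (velar) → [g]
After rule 1: ebeppokkoggi
Rule 2: no segment meets the rule's conditions; no change.

[ebeppokkoggi]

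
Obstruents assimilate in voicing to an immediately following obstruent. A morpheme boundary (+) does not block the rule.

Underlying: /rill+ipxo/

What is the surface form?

[rill+ipxo]

no segment meets the rule's conditions; no change.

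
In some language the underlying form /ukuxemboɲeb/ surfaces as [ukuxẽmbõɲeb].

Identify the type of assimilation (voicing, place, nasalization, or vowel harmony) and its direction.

nasalization, regressive

/e/→[ẽ] /o/→[õ].
Each target copies a feature from the following segment, so the direction is regressive.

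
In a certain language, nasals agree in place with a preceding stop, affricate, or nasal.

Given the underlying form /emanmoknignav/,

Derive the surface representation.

[emannokŋigŋav]

/m/ after /n/ (alveolar) → [n]
/n/ after /k/ (velar) → [ŋ]
/n/ after /g/ (velar) → [ŋ]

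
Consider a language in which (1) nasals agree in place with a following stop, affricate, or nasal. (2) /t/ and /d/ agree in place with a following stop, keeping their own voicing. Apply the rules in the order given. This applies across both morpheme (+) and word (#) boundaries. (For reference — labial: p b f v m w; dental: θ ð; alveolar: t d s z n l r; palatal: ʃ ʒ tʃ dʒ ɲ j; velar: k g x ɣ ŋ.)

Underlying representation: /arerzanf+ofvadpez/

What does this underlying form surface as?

[arerzanf+ofvabpez]

Rule 1: no segment meets the rule's conditions; no change.
After rule 1: arerzanf+ofvadpez
Rule 2: /d/ before /p/ (labial) → [b]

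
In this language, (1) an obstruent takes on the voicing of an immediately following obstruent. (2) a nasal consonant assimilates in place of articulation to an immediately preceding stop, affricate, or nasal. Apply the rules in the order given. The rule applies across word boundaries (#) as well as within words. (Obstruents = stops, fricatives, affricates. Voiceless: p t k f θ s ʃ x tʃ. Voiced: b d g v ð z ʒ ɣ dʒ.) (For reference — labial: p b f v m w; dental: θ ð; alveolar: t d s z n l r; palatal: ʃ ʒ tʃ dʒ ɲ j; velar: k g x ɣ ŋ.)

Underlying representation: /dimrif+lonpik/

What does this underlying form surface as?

Rule 1: no segment meets the rule's conditions; no change.
After rule 1: dimrif+lonpik
Rule 2: no segment meets the rule's conditions; no change.

[dimrif+lonpik]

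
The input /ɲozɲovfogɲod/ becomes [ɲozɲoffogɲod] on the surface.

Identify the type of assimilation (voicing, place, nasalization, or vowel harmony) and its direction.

/v/→[f].
Each target copies a feature from the following segment, so the direction is regressive.

voicing assimilation, regressive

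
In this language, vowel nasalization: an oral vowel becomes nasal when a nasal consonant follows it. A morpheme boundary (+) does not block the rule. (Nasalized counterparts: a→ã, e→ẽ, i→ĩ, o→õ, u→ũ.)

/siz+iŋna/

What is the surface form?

/i/ before nasal /ŋ/ → [ĩ]

[siz+ĩŋna]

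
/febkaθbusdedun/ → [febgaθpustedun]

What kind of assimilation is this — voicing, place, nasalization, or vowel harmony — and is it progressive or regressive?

voicing assimilation, progressive

/k/→[g] /b/→[p] /d/→[t].
Each target copies a feature from the preceding segment, so the direction is progressive.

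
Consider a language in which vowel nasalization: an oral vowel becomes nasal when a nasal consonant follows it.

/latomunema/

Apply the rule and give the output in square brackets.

[latõmũnẽma]

/o/ before nasal /m/ → [õ]
/u/ before nasal /n/ → [ũ]
/e/ before nasal /m/ → [ẽ]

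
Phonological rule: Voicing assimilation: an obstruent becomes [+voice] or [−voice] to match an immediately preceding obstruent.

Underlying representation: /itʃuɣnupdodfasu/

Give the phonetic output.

/d/ after /p/ (voiceless) → [t]
/f/ after /d/ (voiced) → [v]

[itʃuɣnuptodvasu]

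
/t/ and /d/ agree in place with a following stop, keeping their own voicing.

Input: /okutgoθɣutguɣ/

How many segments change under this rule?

/t/ before /g/ (velar) → [k]
/t/ before /g/ (velar) → [k]
2 segments change.

2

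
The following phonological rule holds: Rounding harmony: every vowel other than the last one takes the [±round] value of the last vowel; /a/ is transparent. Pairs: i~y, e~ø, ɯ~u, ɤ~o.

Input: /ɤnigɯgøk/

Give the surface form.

/ɤ/ harmonizes with /ø/ ([+round]) → [o]
/i/ harmonizes with /ø/ ([+round]) → [y]
/ɯ/ harmonizes with /ø/ ([+round]) → [u]

[onygugøk]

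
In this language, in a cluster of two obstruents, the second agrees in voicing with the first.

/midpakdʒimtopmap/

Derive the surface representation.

[midbaktʃimtopmap]

/p/ after /d/ (voiced) → [b]
/dʒ/ after /k/ (voiceless) → [tʃ]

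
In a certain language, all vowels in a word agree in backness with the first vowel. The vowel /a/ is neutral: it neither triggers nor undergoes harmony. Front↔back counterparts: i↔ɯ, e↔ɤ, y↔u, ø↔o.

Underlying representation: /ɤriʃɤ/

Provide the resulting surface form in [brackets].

/i/ harmonizes with /ɤ/ ([+back]) → [ɯ]

[ɤrɯʃɤ]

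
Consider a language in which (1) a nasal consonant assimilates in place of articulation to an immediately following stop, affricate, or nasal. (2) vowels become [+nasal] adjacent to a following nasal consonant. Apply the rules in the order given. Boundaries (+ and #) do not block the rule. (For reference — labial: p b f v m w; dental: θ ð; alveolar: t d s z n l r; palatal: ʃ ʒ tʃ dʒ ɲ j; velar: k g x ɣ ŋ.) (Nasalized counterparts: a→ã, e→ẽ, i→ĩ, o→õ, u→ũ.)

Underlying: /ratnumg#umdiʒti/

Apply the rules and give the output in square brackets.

[ratnũŋg#ũndiʒti]

Rule 1: /m/ before /g/ (velar) → [ŋ]
Rule 1: /m/ before /d/ (alveolar) → [n]
After rule 1: ratnuŋg#undiʒti
Rule 2: /u/ before nasal /ŋ/ → [ũ]
Rule 2: /u/ before nasal /n/ → [ũ]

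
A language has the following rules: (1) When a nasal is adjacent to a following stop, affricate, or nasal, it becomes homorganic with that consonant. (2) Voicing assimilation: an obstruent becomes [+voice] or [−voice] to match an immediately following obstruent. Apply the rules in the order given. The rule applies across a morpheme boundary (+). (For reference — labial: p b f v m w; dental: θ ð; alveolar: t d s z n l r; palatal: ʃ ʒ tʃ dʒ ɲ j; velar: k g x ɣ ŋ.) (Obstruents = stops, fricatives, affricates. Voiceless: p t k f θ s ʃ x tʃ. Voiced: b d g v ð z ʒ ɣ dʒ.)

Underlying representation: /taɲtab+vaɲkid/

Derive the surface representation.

Rule 1: /ɲ/ before /t/ (alveolar) → [n]
Rule 1: /ɲ/ before /k/ (velar) → [ŋ]
After rule 1: tantab+vaŋkid
Rule 2: no segment meets the rule's conditions; no change.

[tantab+vaŋkid]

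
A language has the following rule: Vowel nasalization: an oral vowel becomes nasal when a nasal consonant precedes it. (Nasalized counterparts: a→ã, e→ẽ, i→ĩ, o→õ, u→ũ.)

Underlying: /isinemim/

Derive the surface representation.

/e/ after nasal /n/ → [ẽ]
/i/ after nasal /m/ → [ĩ]

[isinẽmĩm]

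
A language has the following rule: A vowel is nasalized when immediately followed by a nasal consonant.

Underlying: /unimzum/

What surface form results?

/u/ before nasal /n/ → [ũ]
/i/ before nasal /m/ → [ĩ]
/u/ before nasal /m/ → [ũ]

[ũnĩmzũm]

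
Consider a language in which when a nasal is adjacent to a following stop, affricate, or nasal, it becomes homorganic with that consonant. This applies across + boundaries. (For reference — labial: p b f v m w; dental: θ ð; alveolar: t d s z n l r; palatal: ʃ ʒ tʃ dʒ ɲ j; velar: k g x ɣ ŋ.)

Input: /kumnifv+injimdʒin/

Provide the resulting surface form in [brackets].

[kunnifv+injiɲdʒin]

/m/ before /n/ (alveolar) → [n]
/m/ before /dʒ/ (palatal) → [ɲ]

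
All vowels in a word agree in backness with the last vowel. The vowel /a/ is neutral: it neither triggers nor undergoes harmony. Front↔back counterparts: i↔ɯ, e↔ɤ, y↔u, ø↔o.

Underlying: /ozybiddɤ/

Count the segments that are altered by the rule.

/y/ harmonizes with /ɤ/ ([+back]) → [u]
/i/ harmonizes with /ɤ/ ([+back]) → [ɯ]
2 segments change.

2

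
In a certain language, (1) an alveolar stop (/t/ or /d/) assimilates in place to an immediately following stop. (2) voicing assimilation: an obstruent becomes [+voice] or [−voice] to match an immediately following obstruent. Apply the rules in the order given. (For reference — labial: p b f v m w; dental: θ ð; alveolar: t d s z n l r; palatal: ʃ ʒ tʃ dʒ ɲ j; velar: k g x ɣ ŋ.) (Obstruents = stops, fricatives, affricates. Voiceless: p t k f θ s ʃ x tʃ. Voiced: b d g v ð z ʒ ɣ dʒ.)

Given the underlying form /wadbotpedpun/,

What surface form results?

[wabboppeppun]

Rule 1: /d/ before /b/ (labial) → [b]
Rule 1: /t/ before /p/ (labial) → [p]
Rule 1: /d/ before /p/ (labial) → [b]
After rule 1: wabboppebpun
Rule 2: /b/ before /p/ (voiceless) → [p]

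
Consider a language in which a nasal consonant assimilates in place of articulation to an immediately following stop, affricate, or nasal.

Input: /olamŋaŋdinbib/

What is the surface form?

/m/ before /ŋ/ (velar) → [ŋ]
/ŋ/ before /d/ (alveolar) → [n]
/n/ before /b/ (labial) → [m]

[olaŋŋandimbib]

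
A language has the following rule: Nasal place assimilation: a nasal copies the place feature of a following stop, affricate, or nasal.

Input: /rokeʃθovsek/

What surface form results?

no segment meets the rule's conditions; no change.

[rokeʃθovsek]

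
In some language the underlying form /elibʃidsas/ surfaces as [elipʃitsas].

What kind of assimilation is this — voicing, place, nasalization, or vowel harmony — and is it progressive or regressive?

voicing assimilation, regressive

/b/→[p] /d/→[t].
Each target copies a feature from the following segment, so the direction is regressive.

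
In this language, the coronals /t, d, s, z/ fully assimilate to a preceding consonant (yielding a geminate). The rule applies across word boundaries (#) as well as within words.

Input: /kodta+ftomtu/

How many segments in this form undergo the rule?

3

/t/ after /d/ → [d] (total assimilation)
/t/ after /f/ → [f] (total assimilation)
/t/ after /m/ → [m] (total assimilation)
3 segments change.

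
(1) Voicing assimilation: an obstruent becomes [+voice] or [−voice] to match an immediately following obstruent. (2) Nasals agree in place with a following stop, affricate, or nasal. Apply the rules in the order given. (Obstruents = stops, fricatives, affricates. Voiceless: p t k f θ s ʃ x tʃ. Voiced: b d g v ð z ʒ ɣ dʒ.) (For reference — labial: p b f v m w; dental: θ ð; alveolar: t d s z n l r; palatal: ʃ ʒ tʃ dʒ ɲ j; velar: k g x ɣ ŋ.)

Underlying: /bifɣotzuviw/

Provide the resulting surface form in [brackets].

[bivɣodzuviw]

Rule 1: /f/ before /ɣ/ (voiced) → [v]
Rule 1: /t/ before /z/ (voiced) → [d]
After rule 1: bivɣodzuviw
Rule 2: no segment meets the rule's conditions; no change.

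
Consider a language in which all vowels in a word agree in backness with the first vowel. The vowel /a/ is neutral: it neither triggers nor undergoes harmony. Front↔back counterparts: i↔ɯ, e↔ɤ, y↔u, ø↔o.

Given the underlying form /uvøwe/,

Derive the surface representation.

/ø/ harmonizes with /u/ ([+back]) → [o]
/e/ harmonizes with /u/ ([+back]) → [ɤ]

[uvowɤ]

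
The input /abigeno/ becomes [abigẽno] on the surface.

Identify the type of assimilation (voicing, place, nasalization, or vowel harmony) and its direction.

/e/→[ẽ].
Each target copies a feature from the following segment, so the direction is regressive.

nasalization, regressive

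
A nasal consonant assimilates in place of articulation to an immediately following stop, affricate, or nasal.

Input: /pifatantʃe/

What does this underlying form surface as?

[pifataɲtʃe]

/n/ before /tʃ/ (palatal) → [ɲ]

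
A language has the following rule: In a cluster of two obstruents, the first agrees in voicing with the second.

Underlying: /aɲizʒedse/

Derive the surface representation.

[aɲizʒetse]

/d/ before /s/ (voiceless) → [t]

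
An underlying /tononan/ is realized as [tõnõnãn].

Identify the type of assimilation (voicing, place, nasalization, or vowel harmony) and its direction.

/o/→[õ] /o/→[õ] /a/→[ã].
Each target copies a feature from the following segment, so the direction is regressive.

nasalization, regressive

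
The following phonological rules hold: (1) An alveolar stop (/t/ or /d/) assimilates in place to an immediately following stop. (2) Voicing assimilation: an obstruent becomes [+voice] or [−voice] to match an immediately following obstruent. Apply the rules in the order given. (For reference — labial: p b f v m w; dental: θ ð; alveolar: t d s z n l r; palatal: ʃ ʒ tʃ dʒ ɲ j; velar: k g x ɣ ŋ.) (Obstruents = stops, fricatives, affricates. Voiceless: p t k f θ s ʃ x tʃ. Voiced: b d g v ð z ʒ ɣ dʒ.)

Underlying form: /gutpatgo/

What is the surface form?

[guppaggo]

Rule 1: /t/ before /p/ (labial) → [p]
Rule 1: /t/ before /g/ (velar) → [k]
After rule 1: guppakgo
Rule 2: /k/ before /g/ (voiced) → [g]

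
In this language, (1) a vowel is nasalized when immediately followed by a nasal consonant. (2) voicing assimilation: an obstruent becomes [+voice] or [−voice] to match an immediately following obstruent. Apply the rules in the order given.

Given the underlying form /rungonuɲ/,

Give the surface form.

Rule 1: /u/ before nasal /n/ → [ũ]
Rule 1: /o/ before nasal /n/ → [õ]
Rule 1: /u/ before nasal /ɲ/ → [ũ]
After rule 1: rũngõnũɲ
Rule 2: no segment meets the rule's conditions; no change.

[rũngõnũɲ]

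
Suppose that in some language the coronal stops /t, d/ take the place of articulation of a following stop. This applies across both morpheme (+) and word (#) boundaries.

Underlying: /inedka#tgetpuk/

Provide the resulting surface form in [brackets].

/d/ before /k/ (velar) → [g]
/t/ before /g/ (velar) → [k]
/t/ before /p/ (labial) → [p]

[inegka#kgeppuk]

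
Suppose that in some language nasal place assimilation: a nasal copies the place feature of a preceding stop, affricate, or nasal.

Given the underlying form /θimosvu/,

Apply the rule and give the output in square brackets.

no segment meets the rule's conditions; no change.

[θimosvu]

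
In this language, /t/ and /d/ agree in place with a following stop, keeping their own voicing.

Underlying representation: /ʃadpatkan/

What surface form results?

/d/ before /p/ (labial) → [b]
/t/ before /k/ (velar) → [k]

[ʃabpakkan]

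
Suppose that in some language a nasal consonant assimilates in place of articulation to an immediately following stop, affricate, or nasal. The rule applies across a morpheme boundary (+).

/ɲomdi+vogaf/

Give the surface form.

/m/ before /d/ (alveolar) → [n]

[ɲondi+vogaf]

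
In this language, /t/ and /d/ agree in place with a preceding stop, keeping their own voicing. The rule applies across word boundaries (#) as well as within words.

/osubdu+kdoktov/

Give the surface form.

/d/ after /b/ (labial) → [b]
/d/ after /k/ (velar) → [g]
/t/ after /k/ (velar) → [k]

[osubbu+kgokkov]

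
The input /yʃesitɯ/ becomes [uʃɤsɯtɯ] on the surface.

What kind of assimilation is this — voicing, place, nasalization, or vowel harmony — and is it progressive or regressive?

vowel harmony, regressive

/y/→[u] /e/→[ɤ] /i/→[ɯ].
Vowels agree with the last vowel, so the harmony is regressive.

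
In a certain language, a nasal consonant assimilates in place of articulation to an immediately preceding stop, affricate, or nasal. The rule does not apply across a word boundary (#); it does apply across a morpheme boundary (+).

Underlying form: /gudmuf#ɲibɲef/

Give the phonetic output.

[gudnuf#ɲibmef]

/m/ after /d/ (alveolar) → [n]
/ɲ/ after /b/ (labial) → [m]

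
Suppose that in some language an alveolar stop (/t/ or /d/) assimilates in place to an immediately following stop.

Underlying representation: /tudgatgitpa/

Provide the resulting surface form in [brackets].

/d/ before /g/ (velar) → [g]
/t/ before /g/ (velar) → [k]
/t/ before /p/ (labial) → [p]

[tuggakgippa]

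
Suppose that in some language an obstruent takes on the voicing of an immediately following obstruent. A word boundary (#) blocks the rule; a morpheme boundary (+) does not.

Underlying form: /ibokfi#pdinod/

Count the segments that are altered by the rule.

1

/p/ before /d/ (voiced) → [b]
1 segment changes.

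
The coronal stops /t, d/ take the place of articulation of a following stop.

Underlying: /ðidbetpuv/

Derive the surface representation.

[ðibbeppuv]

/d/ before /b/ (labial) → [b]
/t/ before /p/ (labial) → [p]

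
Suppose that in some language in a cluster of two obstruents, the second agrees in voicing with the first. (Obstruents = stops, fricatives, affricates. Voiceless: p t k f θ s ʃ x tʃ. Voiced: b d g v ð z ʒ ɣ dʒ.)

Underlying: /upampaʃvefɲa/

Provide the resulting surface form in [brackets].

[upampaʃfefɲa]

/v/ after /ʃ/ (voiceless) → [f]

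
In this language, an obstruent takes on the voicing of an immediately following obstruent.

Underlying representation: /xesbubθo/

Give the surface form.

/s/ before /b/ (voiced) → [z]
/b/ before /θ/ (voiceless) → [p]

[xezbupθo]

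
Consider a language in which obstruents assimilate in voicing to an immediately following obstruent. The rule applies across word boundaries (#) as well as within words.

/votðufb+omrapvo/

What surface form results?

/t/ before /ð/ (voiced) → [d]
/f/ before /b/ (voiced) → [v]
/p/ before /v/ (voiced) → [b]

[vodðuvb+omrabvo]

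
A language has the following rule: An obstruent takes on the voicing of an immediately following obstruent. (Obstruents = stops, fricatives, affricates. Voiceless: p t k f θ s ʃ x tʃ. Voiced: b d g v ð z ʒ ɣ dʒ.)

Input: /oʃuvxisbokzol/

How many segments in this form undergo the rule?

/v/ before /x/ (voiceless) → [f]
/s/ before /b/ (voiced) → [z]
/k/ before /z/ (voiced) → [g]
3 segments change.

3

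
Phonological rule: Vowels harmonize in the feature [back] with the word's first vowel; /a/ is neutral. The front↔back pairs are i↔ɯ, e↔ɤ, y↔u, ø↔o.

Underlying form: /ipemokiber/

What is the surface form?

[ipemøkiber]

/o/ harmonizes with /i/ ([-back]) → [ø]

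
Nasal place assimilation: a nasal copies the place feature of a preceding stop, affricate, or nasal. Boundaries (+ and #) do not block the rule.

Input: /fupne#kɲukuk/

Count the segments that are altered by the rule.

/n/ after /p/ (labial) → [m]
/ɲ/ after /k/ (velar) → [ŋ]
2 segments change.

2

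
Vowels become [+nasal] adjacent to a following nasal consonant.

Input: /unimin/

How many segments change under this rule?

3

/u/ before nasal /n/ → [ũ]
/i/ before nasal /m/ → [ĩ]
/i/ before nasal /n/ → [ĩ]
3 segments change.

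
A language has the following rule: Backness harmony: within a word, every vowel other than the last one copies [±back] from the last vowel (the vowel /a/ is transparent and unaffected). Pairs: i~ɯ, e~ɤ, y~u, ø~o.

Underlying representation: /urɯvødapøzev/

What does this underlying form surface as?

/u/ harmonizes with /e/ ([-back]) → [y]
/ɯ/ harmonizes with /e/ ([-back]) → [i]

[yrivødapøzev]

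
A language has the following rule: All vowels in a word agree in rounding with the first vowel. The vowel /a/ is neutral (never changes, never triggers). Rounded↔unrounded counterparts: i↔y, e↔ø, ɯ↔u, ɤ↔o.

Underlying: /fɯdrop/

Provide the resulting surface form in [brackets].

[fɯdrɤp]

/o/ harmonizes with /ɯ/ ([-round]) → [ɤ]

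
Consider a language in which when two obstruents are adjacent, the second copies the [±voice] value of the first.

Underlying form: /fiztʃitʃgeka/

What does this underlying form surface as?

/tʃ/ after /z/ (voiced) → [dʒ]
/g/ after /tʃ/ (voiceless) → [k]

[fizdʒitʃkeka]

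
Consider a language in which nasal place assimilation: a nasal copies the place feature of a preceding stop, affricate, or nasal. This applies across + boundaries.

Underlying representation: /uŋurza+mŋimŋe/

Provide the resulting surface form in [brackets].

[uŋurza+mmimme]

/ŋ/ after /m/ (labial) → [m]
/ŋ/ after /m/ (labial) → [m]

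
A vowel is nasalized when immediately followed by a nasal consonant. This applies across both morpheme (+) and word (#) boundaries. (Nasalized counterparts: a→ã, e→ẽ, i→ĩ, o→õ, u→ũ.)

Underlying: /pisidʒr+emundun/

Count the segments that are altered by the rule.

3

/e/ before nasal /m/ → [ẽ]
/u/ before nasal /n/ → [ũ]
/u/ before nasal /n/ → [ũ]
3 segments change.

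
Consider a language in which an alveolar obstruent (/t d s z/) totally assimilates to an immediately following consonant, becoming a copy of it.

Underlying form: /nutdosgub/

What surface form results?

/t/ before /d/ → [d] (total assimilation)
/s/ before /g/ → [g] (total assimilation)

[nuddoggub]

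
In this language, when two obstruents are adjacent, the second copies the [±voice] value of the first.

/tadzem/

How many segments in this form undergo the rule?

No segment meets the rule's conditions.

0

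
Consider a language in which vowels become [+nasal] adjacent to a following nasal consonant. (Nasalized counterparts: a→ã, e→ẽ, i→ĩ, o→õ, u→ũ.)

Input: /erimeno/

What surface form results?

/i/ before nasal /m/ → [ĩ]
/e/ before nasal /n/ → [ẽ]

[erĩmẽno]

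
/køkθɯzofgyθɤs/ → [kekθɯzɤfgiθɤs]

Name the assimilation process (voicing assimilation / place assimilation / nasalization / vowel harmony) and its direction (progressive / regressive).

/ø/→[e] /o/→[ɤ] /y/→[i].
Vowels agree with the last vowel, so the harmony is regressive.

vowel harmony, regressive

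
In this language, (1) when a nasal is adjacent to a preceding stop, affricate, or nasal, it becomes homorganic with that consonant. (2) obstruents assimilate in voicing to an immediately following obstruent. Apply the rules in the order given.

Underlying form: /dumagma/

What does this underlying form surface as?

[dumagŋa]

Rule 1: /m/ after /g/ (velar) → [ŋ]
After rule 1: dumagŋa
Rule 2: no segment meets the rule's conditions; no change.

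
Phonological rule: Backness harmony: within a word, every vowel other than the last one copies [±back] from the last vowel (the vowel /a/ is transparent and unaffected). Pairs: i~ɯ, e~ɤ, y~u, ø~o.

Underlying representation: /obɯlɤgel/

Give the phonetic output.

/o/ harmonizes with /e/ ([-back]) → [ø]
/ɯ/ harmonizes with /e/ ([-back]) → [i]
/ɤ/ harmonizes with /e/ ([-back]) → [e]

[øbilegel]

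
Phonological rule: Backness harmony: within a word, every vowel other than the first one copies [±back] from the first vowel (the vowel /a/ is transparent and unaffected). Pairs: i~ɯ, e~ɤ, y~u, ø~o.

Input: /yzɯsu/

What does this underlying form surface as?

[yzisy]

/ɯ/ harmonizes with /y/ ([-back]) → [i]
/u/ harmonizes with /y/ ([-back]) → [y]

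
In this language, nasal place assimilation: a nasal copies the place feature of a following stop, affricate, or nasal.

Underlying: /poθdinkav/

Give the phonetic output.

/n/ before /k/ (velar) → [ŋ]

[poθdiŋkav]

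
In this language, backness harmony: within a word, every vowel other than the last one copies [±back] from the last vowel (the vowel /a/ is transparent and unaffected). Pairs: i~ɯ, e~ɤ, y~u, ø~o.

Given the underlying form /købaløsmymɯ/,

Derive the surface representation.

/ø/ harmonizes with /ɯ/ ([+back]) → [o]
/ø/ harmonizes with /ɯ/ ([+back]) → [o]
/y/ harmonizes with /ɯ/ ([+back]) → [u]

[kobalosmumɯ]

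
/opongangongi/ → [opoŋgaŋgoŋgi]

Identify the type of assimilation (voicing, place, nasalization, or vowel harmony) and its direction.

/n/→[ŋ] /n/→[ŋ] /n/→[ŋ].
Each target copies a feature from the following segment, so the direction is regressive.

place assimilation, regressive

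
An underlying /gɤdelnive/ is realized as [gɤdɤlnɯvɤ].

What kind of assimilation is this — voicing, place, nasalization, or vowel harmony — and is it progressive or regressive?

vowel harmony, progressive

/e/→[ɤ] /i/→[ɯ] /e/→[ɤ].
Vowels agree with the first vowel, so the harmony is progressive.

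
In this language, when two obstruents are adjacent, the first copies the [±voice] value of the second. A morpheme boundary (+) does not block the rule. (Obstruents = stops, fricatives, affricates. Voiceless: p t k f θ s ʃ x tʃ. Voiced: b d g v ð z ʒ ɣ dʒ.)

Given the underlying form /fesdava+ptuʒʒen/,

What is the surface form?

/s/ before /d/ (voiced) → [z]

[fezdava+ptuʒʒen]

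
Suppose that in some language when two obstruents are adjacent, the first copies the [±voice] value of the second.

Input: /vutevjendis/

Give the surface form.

[vutevjendis]

no segment meets the rule's conditions; no change.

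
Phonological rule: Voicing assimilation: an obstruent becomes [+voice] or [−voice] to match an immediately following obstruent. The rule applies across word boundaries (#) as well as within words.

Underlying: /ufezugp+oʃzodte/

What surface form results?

/g/ before /p/ (voiceless) → [k]
/ʃ/ before /z/ (voiced) → [ʒ]
/d/ before /t/ (voiceless) → [t]

[ufezukp+oʒzotte]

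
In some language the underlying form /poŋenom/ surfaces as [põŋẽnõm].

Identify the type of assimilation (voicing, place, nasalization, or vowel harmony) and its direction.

/o/→[õ] /e/→[ẽ] /o/→[õ].
Each target copies a feature from the following segment, so the direction is regressive.

nasalization, regressive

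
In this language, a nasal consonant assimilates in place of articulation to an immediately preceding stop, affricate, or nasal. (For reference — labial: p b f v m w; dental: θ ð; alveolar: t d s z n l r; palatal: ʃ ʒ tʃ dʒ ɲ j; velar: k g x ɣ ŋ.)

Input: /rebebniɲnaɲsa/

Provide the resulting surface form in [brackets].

/n/ after /b/ (labial) → [m]
/n/ after /ɲ/ (palatal) → [ɲ]

[rebebmiɲɲaɲsa]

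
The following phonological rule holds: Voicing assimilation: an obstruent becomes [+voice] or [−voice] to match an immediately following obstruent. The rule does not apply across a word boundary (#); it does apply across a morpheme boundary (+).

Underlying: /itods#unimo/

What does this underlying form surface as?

/d/ before /s/ (voiceless) → [t]

[itots#unimo]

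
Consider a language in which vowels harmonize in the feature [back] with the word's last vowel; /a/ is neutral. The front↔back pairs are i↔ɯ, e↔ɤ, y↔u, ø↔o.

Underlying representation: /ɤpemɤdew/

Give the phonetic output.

/ɤ/ harmonizes with /e/ ([-back]) → [e]
/ɤ/ harmonizes with /e/ ([-back]) → [e]

[epemedew]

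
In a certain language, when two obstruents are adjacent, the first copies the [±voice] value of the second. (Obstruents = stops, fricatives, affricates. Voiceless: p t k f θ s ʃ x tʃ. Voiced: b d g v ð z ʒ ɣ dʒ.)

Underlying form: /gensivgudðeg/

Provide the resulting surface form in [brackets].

no segment meets the rule's conditions; no change.

[gensivgudðeg]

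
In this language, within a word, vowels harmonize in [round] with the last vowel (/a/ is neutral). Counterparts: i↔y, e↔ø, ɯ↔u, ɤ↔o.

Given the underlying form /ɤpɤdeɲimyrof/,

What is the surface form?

/ɤ/ harmonizes with /o/ ([+round]) → [o]
/ɤ/ harmonizes with /o/ ([+round]) → [o]
/e/ harmonizes with /o/ ([+round]) → [ø]
/i/ harmonizes with /o/ ([+round]) → [y]

[opodøɲymyrof]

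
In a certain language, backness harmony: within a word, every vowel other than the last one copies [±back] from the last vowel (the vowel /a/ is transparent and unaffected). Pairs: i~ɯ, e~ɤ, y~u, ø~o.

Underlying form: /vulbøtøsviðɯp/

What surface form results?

[vulbotosvɯðɯp]

/ø/ harmonizes with /ɯ/ ([+back]) → [o]
/ø/ harmonizes with /ɯ/ ([+back]) → [o]
/i/ harmonizes with /ɯ/ ([+back]) → [ɯ]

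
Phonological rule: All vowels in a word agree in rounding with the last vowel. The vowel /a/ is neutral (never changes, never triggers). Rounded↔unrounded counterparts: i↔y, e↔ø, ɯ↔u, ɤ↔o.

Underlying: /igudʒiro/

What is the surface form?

[ygudʒyro]

/i/ harmonizes with /o/ ([+round]) → [y]
/i/ harmonizes with /o/ ([+round]) → [y]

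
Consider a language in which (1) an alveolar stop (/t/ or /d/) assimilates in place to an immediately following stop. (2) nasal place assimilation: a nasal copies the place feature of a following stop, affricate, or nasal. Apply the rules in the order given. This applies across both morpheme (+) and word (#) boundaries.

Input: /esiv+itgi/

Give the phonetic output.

[esiv+ikgi]

Rule 1: /t/ before /g/ (velar) → [k]
After rule 1: esiv+ikgi
Rule 2: no segment meets the rule's conditions; no change.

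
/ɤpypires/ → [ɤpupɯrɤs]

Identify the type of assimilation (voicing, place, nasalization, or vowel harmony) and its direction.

/y/→[u] /i/→[ɯ] /e/→[ɤ].
Vowels agree with the first vowel, so the harmony is progressive.

vowel harmony, progressive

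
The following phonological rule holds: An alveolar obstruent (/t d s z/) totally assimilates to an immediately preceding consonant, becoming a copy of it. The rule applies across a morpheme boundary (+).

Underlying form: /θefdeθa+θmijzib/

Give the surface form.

/d/ after /f/ → [f] (total assimilation)
/z/ after /j/ → [j] (total assimilation)

[θeffeθa+θmijjib]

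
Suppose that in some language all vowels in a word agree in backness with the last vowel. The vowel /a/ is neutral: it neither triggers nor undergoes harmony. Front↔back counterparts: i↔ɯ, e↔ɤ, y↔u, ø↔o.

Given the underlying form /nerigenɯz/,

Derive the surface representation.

[nɤrɯgɤnɯz]

/e/ harmonizes with /ɯ/ ([+back]) → [ɤ]
/i/ harmonizes with /ɯ/ ([+back]) → [ɯ]
/e/ harmonizes with /ɯ/ ([+back]) → [ɤ]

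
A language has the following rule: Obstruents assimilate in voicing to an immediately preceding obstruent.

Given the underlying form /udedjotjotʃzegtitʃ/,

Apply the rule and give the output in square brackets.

[udedjotjotʃsegditʃ]

/z/ after /tʃ/ (voiceless) → [s]
/t/ after /g/ (voiced) → [d]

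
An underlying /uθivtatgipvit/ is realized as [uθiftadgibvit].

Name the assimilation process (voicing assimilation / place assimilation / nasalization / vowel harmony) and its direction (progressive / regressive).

voicing assimilation, regressive

/v/→[f] /t/→[d] /p/→[b].
Each target copies a feature from the following segment, so the direction is regressive.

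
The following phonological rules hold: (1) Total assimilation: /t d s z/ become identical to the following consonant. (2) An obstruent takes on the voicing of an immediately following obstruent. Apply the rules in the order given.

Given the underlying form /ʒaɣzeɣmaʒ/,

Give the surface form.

[ʒaɣzeɣmaʒ]

Rule 1: no segment meets the rule's conditions; no change.
After rule 1: ʒaɣzeɣmaʒ
Rule 2: no segment meets the rule's conditions; no change.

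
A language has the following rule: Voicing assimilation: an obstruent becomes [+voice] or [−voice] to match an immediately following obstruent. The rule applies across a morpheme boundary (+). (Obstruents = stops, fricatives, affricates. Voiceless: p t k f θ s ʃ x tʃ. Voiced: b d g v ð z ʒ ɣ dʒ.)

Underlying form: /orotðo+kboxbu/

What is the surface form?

/t/ before /ð/ (voiced) → [d]
/k/ before /b/ (voiced) → [g]
/x/ before /b/ (voiced) → [ɣ]

[orodðo+gboɣbu]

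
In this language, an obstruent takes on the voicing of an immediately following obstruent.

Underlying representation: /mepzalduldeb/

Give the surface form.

/p/ before /z/ (voiced) → [b]

[mebzalduldeb]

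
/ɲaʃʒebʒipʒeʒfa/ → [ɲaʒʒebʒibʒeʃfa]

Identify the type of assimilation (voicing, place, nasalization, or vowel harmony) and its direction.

voicing assimilation, regressive

/ʃ/→[ʒ] /p/→[b] /ʒ/→[ʃ].
Each target copies a feature from the following segment, so the direction is regressive.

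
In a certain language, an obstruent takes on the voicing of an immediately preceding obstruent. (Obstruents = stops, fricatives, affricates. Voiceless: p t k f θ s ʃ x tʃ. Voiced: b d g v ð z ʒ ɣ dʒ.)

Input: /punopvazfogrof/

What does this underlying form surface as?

[punopfazvogrof]

/v/ after /p/ (voiceless) → [f]
/f/ after /z/ (voiced) → [v]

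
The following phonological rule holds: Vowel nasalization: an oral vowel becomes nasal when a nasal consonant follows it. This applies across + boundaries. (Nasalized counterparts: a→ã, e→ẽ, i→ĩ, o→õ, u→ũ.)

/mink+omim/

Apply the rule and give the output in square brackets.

[mĩnk+õmĩm]

/i/ before nasal /n/ → [ĩ]
/o/ before nasal /m/ → [õ]
/i/ before nasal /m/ → [ĩ]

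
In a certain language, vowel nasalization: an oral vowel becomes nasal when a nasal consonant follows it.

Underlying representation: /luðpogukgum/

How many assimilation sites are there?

/u/ before nasal /m/ → [ũ]
1 segment changes.

1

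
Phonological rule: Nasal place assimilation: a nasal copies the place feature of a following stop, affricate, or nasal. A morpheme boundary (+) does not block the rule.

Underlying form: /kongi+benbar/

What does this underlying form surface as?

/n/ before /g/ (velar) → [ŋ]
/n/ before /b/ (labial) → [m]

[koŋgi+bembar]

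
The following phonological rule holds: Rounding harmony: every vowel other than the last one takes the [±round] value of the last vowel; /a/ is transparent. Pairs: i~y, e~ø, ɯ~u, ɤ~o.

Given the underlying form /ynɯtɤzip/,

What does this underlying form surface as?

[inɯtɤzip]

/y/ harmonizes with /i/ ([-round]) → [i]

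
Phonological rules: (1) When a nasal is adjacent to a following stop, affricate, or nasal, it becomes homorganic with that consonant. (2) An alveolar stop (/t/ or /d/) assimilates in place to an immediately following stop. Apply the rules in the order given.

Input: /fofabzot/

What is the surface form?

Rule 1: no segment meets the rule's conditions; no change.
After rule 1: fofabzot
Rule 2: no segment meets the rule's conditions; no change.

[fofabzot]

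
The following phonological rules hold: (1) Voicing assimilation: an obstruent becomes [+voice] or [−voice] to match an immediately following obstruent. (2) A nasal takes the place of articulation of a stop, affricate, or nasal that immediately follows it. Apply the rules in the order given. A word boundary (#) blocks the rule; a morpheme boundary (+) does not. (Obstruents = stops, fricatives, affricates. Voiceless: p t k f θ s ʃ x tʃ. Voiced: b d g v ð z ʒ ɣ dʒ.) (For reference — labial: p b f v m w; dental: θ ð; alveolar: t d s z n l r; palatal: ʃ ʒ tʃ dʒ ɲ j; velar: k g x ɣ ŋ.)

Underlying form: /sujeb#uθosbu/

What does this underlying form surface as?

[sujeb#uθozbu]

Rule 1: /s/ before /b/ (voiced) → [z]
After rule 1: sujeb#uθozbu
Rule 2: no segment meets the rule's conditions; no change.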